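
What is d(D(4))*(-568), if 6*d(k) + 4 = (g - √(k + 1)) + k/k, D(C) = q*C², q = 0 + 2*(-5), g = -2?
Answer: 1420/3 + 284*I*√159/3 ≈ 473.33 + 1193.7*I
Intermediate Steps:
q = -10 (q = 0 - 10 = -10)
D(C) = -10*C²
d(k) = -⅚ - √(1 + k)/6 (d(k) = -⅔ + ((-2 - √(k + 1)) + k/k)/6 = -⅔ + ((-2 - √(1 + k)) + 1)/6 = -⅔ + (-1 - √(1 + k))/6 = -⅔ + (-⅙ - √(1 + k)/6) = -⅚ - √(1 + k)/6)
d(D(4))*(-568) = (-⅚ - √(1 - 10*4²)/6)*(-568) = (-⅚ - √(1 - 10*16)/6)*(-568) = (-⅚ - √(1 - 160)/6)*(-568) = (-⅚ - I*√159/6)*(-568) = 1420/3 + 284*I*√159/3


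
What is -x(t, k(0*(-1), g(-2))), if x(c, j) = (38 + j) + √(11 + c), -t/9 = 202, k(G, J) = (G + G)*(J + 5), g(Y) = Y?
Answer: -38 - I*√1807 ≈ -38.0 - 42.509*I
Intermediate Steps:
k(G, J) = 2*G*(5 + J) (k(G, J) = (2*G)*(5 + J) = 2*G*(5 + J))
t = -1818 (t = -9*202 = -1818)
x(c, j) = 38 + j + √(11 + c)
-x(t, k(0*(-1), g(-2))) = -(38 + 2*(0*(-1))*(5 - 2) + √(11 - 1818)) = -(38 + 2*0*3 + √(-1807)) = -(38 + 0 + I*√1807) = -(38 + I*√1807) = -38 - I*√1807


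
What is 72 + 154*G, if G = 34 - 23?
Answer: 1766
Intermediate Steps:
G = 11
72 + 154*G = 72 + 154*11 = 72 + 1694 = 1766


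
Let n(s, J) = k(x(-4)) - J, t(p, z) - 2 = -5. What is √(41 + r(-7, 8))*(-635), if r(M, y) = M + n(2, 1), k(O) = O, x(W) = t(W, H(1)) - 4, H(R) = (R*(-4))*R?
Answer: -635*√26 ≈ -3237.9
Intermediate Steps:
H(R) = -4*R² (H(R) = (-4*R)*R = -4*R²)
t(p, z) = -3 (t(p, z) = 2 - 5 = -3)
x(W) = -7 (x(W) = -3 - 4 = -7)
n(s, J) = -7 - J
r(M, y) = -8 + M (r(M, y) = M + (-7 - 1*1) = M + (-7 - 1) = M - 8 = -8 + M)
√(41 + r(-7, 8))*(-635) = √(41 + (-8 - 7))*(-635) = √(41 - 15)*(-635) = √26*(-635) = -635*√26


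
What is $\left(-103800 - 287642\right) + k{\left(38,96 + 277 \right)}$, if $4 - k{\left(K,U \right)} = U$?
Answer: $-391811$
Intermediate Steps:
$k{\left(K,U \right)} = 4 - U$
$\left(-103800 - 287642\right) + k{\left(38,96 + 277 \right)} = \left(-103800 - 287642\right) + \left(4 - \left(96 + 277\right)\right) = -391442 + \left(4 - 373\right) = -391442 - 369 = -391811$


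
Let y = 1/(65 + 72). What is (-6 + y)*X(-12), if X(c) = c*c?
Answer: -118224/137 ≈ -862.95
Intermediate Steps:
y = 1/137 ≈ 0.0072993
X(c) = c**2
(-6 + y)*X(-12) = (-6 + 1/137)*(-12)**2 = -821/137*144 = -118224/137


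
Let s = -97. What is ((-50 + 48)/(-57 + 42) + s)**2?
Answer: 2111209/225 ≈ 9383.2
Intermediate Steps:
((-50 + 48)/(-57 + 42) + s)**2 = ((-50 + 48)/(-57 + 42) - 97)**2 = (-2/(-15) - 97)**2 = (-2*(-1/15) - 97)**2 = (2/15 - 97)**2 = (-1453/15)**2 = 2111209/225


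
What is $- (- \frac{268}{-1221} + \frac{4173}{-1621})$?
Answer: $\frac{4660805}{1979241} \approx 2.3548$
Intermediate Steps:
$- (- \frac{268}{-1221} + \frac{4173}{-1621}) = - (\left(-268\right) \left(- \frac{1}{1221}\right) + 4173 \left(- \frac{1}{1621}\right)) = - (\frac{268}{1221} - \frac{4173}{1621}) = \left(-1\right) \left(- \frac{4660805}{1979241}\right) = \frac{4660805}{1979241}$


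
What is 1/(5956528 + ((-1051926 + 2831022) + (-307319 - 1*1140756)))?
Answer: 1/6287549 ≈ 1.5904e-7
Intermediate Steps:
1/(5956528 + ((-1051926 + 2831022) + (-307319 - 1*1140756))) = 1/(5956528 + (1779096 + (-307319 - 1140756))) = 1/(5956528 + (1779096 - 1448075)) = 1/(5956528 + 331021) = 1/6287549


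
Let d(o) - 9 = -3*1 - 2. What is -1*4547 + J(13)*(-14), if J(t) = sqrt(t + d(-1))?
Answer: -4547 - 14*sqrt(17) ≈ -4604.7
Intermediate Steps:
d(o) = 4 (d(o) = 9 + (-3*1 - 2) = 9 + (-3 - 2) = 9 - 5 = 4)
J(t) = sqrt(4 + t) (J(t) = sqrt(t + 4) = sqrt(4 + t))
-1*4547 + J(13)*(-14) = -1*4547 + sqrt(4 + 13)*(-14) = -4547 + sqrt(17)*(-14) = -4547 - 14*sqrt(17)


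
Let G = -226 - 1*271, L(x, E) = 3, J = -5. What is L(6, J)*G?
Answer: -1491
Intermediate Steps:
G = -497 (G = -226 - 271 = -497)
L(6, J)*G = 3*(-497) = -1491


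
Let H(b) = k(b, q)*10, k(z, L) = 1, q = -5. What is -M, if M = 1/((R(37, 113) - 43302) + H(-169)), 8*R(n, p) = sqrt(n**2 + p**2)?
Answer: 1385344/59974305379 + 4*sqrt(14138)/59974305379 ≈ 2.3107e-5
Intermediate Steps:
R(n, p) = sqrt(n**2 + p**2)/8
H(b) = 10 (H(b) = 1*10 = 10)
M = 1/(-43292 + sqrt(14138)/8) (M = 1/((sqrt(37**2 + 113**2)/8 - 43302) + 10) = 1/((sqrt(1369 + 12769)/8 - 43302) + 10) = 1/((sqrt(14138)/8 - 43302) + 10) = 1/((-43302 + sqrt(14138)/8) + 10) = 1/(-43292 + sqrt(14138)/8) ≈ -2.3107e-5)
-M = -(-1385344/59974305379 - 4*sqrt(14138)/59974305379) = 1385344/59974305379 + 4*sqrt(14138)/59974305379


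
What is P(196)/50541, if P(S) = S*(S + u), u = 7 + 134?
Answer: 66052/50541 ≈ 1.3069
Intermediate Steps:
u = 141
P(S) = S*(141 + S) (P(S) = S*(S + 141) = S*(141 + S))
P(196)/50541 = (196*(141 + 196))/50541 = (196*337)*(1/50541) = 66052*(1/50541) = 66052/50541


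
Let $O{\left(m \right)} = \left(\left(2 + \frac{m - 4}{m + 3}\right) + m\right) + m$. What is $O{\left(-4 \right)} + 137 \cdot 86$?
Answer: $11784$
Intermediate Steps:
$O{\left(m \right)} = 2 + 2 m + \frac{-4 + m}{3 + m}$ ($O{\left(m \right)} = \left(\left(2 + \frac{-4 + m}{3 + m}\right) + m\right) + m = \left(2 + m + \frac{-4 + m}{3 + m}\right) + m = 2 + 2 m + \frac{-4 + m}{3 + m}$)
$O{\left(-4 \right)} + 137 \cdot 86 = \frac{2 + 2 \left(-4\right)^{2} + 9 \left(-4\right)}{3 - 4} + 137 \cdot 86 = \frac{2 + 2 \cdot 16 - 36}{-1} + 11782 = - (2 + 32 - 36) + 11782 = \left(-1\right) \left(-2\right) + 11782 = 2 + 11782 = 11784$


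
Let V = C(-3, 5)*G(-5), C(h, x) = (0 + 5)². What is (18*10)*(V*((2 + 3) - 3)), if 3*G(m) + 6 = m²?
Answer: 57000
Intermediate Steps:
C(h, x) = 25 (C(h, x) = 5² = 25)
G(m) = -2 + m²/3
V = 475/3 (V = 25*(-2 + (⅓)*(-5)²) = 25*(-2 + (⅓)*25) = 25*(-2 + 25/3) = 25*(19/3) = 475/3 ≈ 158.33)
(18*10)*(V*((2 + 3) - 3)) = (18*10)*(475*((2 + 3) - 3)/3) = 180*(475*(5 - 3)/3) = 180*((475/3)*2) = 180*(950/3) = 57000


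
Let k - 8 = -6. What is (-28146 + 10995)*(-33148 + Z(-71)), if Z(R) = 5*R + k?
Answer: 574575651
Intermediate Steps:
k = 2 (k = 8 - 6 = 2)
Z(R) = 2 + 5*R (Z(R) = 5*R + 2 = 2 + 5*R)
(-28146 + 10995)*(-33148 + Z(-71)) = (-28146 + 10995)*(-33148 + (2 + 5*(-71))) = -17151*(-33148 + (2 - 355)) = -17151*(-33148 - 353) = -17151*(-33501) = 574575651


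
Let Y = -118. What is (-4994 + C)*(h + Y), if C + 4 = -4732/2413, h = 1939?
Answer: -21970193826/2413 ≈ -9.1049e+6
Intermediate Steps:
C = -14384/2413 (C = -4 - 4732/2413 = -14384/2413 ≈ -5.9610)
(-4994 + C)*(h + Y) = (-4994 - 14384/2413)*(1939 - 118) = -12064906/2413*1821 = -21970193826/2413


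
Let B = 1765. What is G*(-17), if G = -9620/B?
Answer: 32708/353 ≈ 92.657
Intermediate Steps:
G = -1924/353 (G = -9620/1765 = -9620*1/1765 = -1924/353 ≈ -5.4504)
G*(-17) = -1924/353*(-17) = 32708/353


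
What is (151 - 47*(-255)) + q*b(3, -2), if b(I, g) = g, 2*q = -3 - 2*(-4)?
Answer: 12131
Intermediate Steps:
q = 5/2 (q = (-3 - 2*(-4))/2 = (-3 + 8)/2 = (1/2)*5 = 5/2 ≈ 2.5000)
(151 - 47*(-255)) + q*b(3, -2) = (151 - 47*(-255)) + (5/2)*(-2) = (151 + 11985) - 5 = 12136 - 5 = 12131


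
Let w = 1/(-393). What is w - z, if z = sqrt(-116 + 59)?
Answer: -1/393 - I*sqrt(57) ≈ -0.0025445 - 7.5498*I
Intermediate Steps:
w = -1/393 ≈ -0.0025445
z = I*sqrt(57) (z = sqrt(-57) = I*sqrt(57) ≈ 7.5498*I)
w - z = -1/393 - I*sqrt(57)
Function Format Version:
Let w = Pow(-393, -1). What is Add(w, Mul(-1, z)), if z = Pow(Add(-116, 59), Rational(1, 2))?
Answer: Add(Rational(-1, 393), Mul(-1, I, Pow(57, Rational(1, 2)))) ≈ Add(-0.0025445, Mul(-7.5498, I))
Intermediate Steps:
w = Rational(-1, 393) ≈ -0.0025445
z = Mul(I, Pow(57, Rational(1, 2))) (z = Pow(-57, Rational(1, 2)) = Mul(I, Pow(57, Rational(1, 2))) ≈ Mul(7.5498, I))
Add(w, Mul(-1, z)) = Add(Rational(-1, 393), Mul(-1, Mul(I, Pow(57, Rational(1, 2))))) = Add(Rational(-1, 393), Mul(-1, I, Pow(57, Rational(1, 2))))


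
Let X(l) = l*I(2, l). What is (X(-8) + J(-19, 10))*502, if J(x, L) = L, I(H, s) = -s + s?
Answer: 5020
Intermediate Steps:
I(H, s) = 0
X(l) = 0 (X(l) = l*0 = 0)
(X(-8) + J(-19, 10))*502 = (0 + 10)*502 = 10*502 = 5020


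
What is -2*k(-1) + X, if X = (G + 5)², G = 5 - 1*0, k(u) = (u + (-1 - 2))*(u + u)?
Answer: 84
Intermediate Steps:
k(u) = 2*u*(-3 + u) (k(u) = (u - 3)*(2*u) = (-3 + u)*(2*u) = 2*u*(-3 + u))
G = 5 (G = 5 + 0 = 5)
X = 100 (X = (5 + 5)² = 10² = 100)
-2*k(-1) + X = -4*(-1)*(-3 - 1) + 100 = -4*(-1)*(-4) + 100 = -2*8 + 100 = -16 + 100 = 84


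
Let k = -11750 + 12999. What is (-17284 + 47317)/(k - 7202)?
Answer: -30033/5953 ≈ -5.0450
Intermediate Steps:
k = 1249
(-17284 + 47317)/(k - 7202) = (-17284 + 47317)/(1249 - 7202) = 30033/(-5953) = 30033*(-1/5953) = -30033/5953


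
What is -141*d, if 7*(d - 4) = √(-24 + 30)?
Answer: -564 - 141*√6/7 ≈ -613.34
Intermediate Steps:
d = 4 + √6/7 (d = 4 + √(-24 + 30)/7 = 4 + √6/7 ≈ 4.3499)
-141*d = -141*(4 + √6/7) = -564 - 141*√6/7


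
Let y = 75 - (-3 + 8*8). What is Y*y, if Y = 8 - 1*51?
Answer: -602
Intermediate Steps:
Y = -43 (Y = 8 - 51 = -43)
y = 14 (y = 75 - (-3 + 64) = 75 - 1*61 = 75 - 61 = 14)
Y*y = -43*14 = -602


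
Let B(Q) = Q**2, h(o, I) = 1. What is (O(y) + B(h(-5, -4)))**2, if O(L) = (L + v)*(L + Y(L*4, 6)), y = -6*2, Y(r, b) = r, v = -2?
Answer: 707281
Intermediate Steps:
y = -12
O(L) = 5*L*(-2 + L) (O(L) = (L - 2)*(L + L*4) = (-2 + L)*(L + 4*L) = (-2 + L)*(5*L) = 5*L*(-2 + L))
(O(y) + B(h(-5, -4)))**2 = (5*(-12)*(-2 - 12) + 1**2)**2 = (5*(-12)*(-14) + 1)**2 = (840 + 1)**2 = 841**2 = 707281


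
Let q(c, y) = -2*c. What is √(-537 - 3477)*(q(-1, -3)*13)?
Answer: 78*I*√446 ≈ 1647.3*I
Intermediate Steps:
√(-537 - 3477)*(q(-1, -3)*13) = √(-537 - 3477)*(-2*(-1)*13) = √(-4014)*(2*13) = (3*I*√446)*26 = 78*I*√446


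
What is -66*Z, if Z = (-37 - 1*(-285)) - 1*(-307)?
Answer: -36630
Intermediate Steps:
Z = 555 (Z = (-37 + 285) + 307 = 248 + 307 = 555)
-66*Z = -66*555 = -36630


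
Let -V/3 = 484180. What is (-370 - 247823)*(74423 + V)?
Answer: 342038992581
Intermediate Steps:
V = -1452540 (V = -3*484180 = -1452540)
(-370 - 247823)*(74423 + V) = (-370 - 247823)*(74423 - 1452540) = -248193*(-1378117) = 342038992581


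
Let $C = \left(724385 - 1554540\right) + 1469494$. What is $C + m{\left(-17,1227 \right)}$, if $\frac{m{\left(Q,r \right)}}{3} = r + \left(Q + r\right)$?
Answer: $646650$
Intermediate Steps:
$m{\left(Q,r \right)} = 3 Q + 6 r$ ($m{\left(Q,r \right)} = 3 \left(r + \left(Q + r\right)\right) = 3 \left(Q + 2 r\right) = 3 Q + 6 r$)
$C = 639339$ ($C = -830155 + 1469494 = 639339$)
$C + m{\left(-17,1227 \right)} = 639339 + \left(3 \left(-17\right) + 6 \cdot 1227\right) = 639339 + \left(-51 + 7362\right) = 639339 + 7311 = 646650$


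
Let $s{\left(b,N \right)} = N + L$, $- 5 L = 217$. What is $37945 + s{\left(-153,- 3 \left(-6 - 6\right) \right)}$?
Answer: $\frac{189688}{5} \approx 37938.0$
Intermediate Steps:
$L = - \frac{217}{5}$ ($L = \left(- \frac{1}{5}\right) 217 = - \frac{217}{5} \approx -43.4$)
$s{\left(b,N \right)} = - \frac{217}{5} + N$ ($s{\left(b,N \right)} = N - \frac{217}{5} = - \frac{217}{5} + N$)
$37945 + s{\left(-153,- 3 \left(-6 - 6\right) \right)} = 37945 - \left(\frac{217}{5} + 3 \left(-6 - 6\right)\right) = 37945 - \frac{37}{5} = \frac{189688}{5}$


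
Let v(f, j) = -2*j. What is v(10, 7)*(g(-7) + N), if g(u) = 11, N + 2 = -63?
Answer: 756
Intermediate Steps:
N = -65 (N = -2 - 63 = -65)
v(10, 7)*(g(-7) + N) = (-2*7)*(11 - 65) = -14*(-54) = 756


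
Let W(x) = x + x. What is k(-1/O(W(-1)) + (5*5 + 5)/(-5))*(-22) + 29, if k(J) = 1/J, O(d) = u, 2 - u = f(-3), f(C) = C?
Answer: 1009/31 ≈ 32.548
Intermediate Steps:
u = 5 (u = 2 - 1*(-3) = 2 + 3 = 5)
W(x) = 2*x
O(d) = 5
k(-1/O(W(-1)) + (5*5 + 5)/(-5))*(-22) + 29 = -22/(-1/5 + (5*5 + 5)/(-5)) + 29 = -22/(-1*⅕ + (25 + 5)*(-⅕)) + 29 = -22/(-⅕ + 30*(-⅕)) + 29 = -22/(-⅕ - 6) + 29 = -22/(-31/5) + 29 = -5/31*(-22) + 29 = 110/31 + 29 = 1009/31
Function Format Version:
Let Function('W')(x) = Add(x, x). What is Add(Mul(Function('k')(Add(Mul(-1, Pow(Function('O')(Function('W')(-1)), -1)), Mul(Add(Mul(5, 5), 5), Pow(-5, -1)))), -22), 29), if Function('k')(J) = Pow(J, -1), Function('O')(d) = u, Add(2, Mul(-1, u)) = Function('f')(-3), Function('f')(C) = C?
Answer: Rational(1009, 31) ≈ 32.548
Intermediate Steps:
u = 5 (u = Add(2, Mul(-1, -3)) = Add(2, 3) = 5)
Function('W')(x) = Mul(2, x)
Function('O')(d) = 5
Add(Mul(Function('k')(Add(Mul(-1, Pow(Function('O')(Function('W')(-1)), -1)), Mul(Add(Mul(5, 5), 5), Pow(-5, -1)))), -22), 29) = Add(Mul(Pow(Add(Mul(-1, Pow(5, -1)), Mul(Add(Mul(5, 5), 5), Pow(-5, -1))), -1), -22), 29) = Add(Mul(Pow(Add(Mul(-1, Rational(1, 5)), Mul(Add(25, 5), Rational(-1, 5))), -1), -22), 29) = Add(Mul(Pow(Add(Rational(-1, 5), Mul(30, Rational(-1, 5))), -1), -22), 29) = Add(Mul(Pow(Add(Rational(-1, 5), -6), -1), -22), 29) = Add(Mul(Pow(Rational(-31, 5), -1), -22), 29) = Add(Mul(Rational(-5, 31), -22), 29) = Add(Rational(110, 31), 29) = Rational(1009, 31)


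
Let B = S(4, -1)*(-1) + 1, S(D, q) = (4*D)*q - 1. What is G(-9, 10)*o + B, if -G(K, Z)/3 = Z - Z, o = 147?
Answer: 18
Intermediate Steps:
S(D, q) = -1 + 4*D*q (S(D, q) = 4*D*q - 1 = -1 + 4*D*q)
G(K, Z) = 0 (G(K, Z) = -3*(Z - Z) = -3*0 = 0)
B = 18 (B = (-1 + 4*4*(-1))*(-1) + 1 = (-1 - 16)*(-1) + 1 = -17*(-1) + 1 = 17 + 1 = 18)
G(-9, 10)*o + B = 0*147 + 18 = 0 + 18 = 18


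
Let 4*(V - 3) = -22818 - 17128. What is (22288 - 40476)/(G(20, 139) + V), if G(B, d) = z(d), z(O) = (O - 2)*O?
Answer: -36376/18119 ≈ -2.0076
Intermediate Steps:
z(O) = O*(-2 + O) (z(O) = (-2 + O)*O = O*(-2 + O))
V = -19967/2 (V = 3 + (-22818 - 17128)/4 = 3 + (¼)*(-39946) = 3 - 19973/2 = -19967/2 ≈ -9983.5)
G(B, d) = d*(-2 + d)
(22288 - 40476)/(G(20, 139) + V) = (22288 - 40476)/(139*(-2 + 139) - 19967/2) = -18188/(139*137 - 19967/2) = -18188/(19043 - 19967/2) = -18188/18119/2 = -18188*2/18119 = -36376/18119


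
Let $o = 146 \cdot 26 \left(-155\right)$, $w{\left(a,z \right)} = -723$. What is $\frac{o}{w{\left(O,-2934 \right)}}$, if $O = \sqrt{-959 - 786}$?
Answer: $\frac{588380}{723} \approx 813.8$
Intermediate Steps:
$O = i \sqrt{1745}$ ($O = \sqrt{-1745} = i \sqrt{1745} \approx 41.773 i$)
$o = -588380$ ($o = 3796 \left(-155\right) = -588380$)
$\frac{o}{w{\left(O,-2934 \right)}} = - \frac{588380}{-723} = \left(-588380\right) \left(- \frac{1}{723}\right) = \frac{588380}{723}$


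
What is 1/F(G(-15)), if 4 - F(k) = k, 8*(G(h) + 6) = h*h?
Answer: -8/145 ≈ -0.055172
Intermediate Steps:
G(h) = -6 + h**2/8 (G(h) = -6 + (h*h)/8 = -6 + h**2/8)
F(k) = 4 - k
1/F(G(-15)) = 1/(4 - (-6 + (1/8)*(-15)**2)) = 1/(4 - (-6 + (1/8)*225)) = 1/(4 - (-6 + 225/8)) = 1/(4 - 1*177/8) = 1/(4 - 177/8) = 1/(-145/8) = -8/145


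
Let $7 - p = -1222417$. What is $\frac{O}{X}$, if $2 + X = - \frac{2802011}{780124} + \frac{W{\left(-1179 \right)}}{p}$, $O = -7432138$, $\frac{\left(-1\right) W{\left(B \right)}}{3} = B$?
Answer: $\frac{1771900295129577872}{1332442699307} \approx 1.3298 \cdot 10^{6}$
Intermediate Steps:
$p = 1222424$ ($p = 7 - -1222417 = 7 + 1222417 = 1222424$)
$W{\left(B \right)} = - 3 B$
$X = - \frac{1332442699307}{238410575144}$ ($X = -2 - \left(\frac{2802011}{780124} - \frac{\left(-3\right) \left(-1179\right)}{1222424}\right) = -2 + \left(\left(-2802011\right) \frac{1}{780124} + 3537 \cdot \frac{1}{1222424}\right) = -2 + \left(- \frac{2802011}{780124} + \frac{3537}{1222424}\right) = -2 - \frac{855621549019}{238410575144} = - \frac{1332442699307}{238410575144} \approx -5.5889$)
$\frac{O}{X} = - \frac{7432138}{- \frac{1332442699307}{238410575144}} = \left(-7432138\right) \left(- \frac{238410575144}{1332442699307}\right) = \frac{1771900295129577872}{1332442699307}$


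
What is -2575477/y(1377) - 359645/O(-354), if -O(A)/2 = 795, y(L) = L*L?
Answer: 45189220385/200989674 ≈ 224.83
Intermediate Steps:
y(L) = L²
O(A) = -1590 (O(A) = -2*795 = -1590)
-2575477/y(1377) - 359645/O(-354) = -2575477/(1377²) - 359645/(-1590) = -2575477/1896129 - 359645*(-1/1590) = -2575477*1/1896129 + 71929/318 = -2575477/1896129 + 71929/318 = 45189220385/200989674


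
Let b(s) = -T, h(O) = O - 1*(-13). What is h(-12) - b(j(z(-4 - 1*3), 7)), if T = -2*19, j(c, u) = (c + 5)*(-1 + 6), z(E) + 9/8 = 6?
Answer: -37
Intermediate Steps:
z(E) = 39/8 (z(E) = -9/8 + 6 = 39/8)
h(O) = 13 + O (h(O) = O + 13 = 13 + O)
j(c, u) = 25 + 5*c (j(c, u) = (5 + c)*5 = 25 + 5*c)
T = -38
b(s) = 38 (b(s) = -1*(-38) = 38)
h(-12) - b(j(z(-4 - 1*3), 7)) = (13 - 12) - 1*38 = 1 - 38 = -37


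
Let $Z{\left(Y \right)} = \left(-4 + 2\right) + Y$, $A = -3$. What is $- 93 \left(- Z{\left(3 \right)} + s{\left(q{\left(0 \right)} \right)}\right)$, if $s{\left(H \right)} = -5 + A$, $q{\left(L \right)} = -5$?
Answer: $837$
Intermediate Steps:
$Z{\left(Y \right)} = -2 + Y$
$s{\left(H \right)} = -8$ ($s{\left(H \right)} = -5 - 3 = -8$)
$- 93 \left(- Z{\left(3 \right)} + s{\left(q{\left(0 \right)} \right)}\right) = - 93 \left(- (-2 + 3) - 8\right) = - 93 \left(\left(-1\right) 1 - 8\right) = - 93 \left(-1 - 8\right) = \left(-93\right) \left(-9\right) = 837$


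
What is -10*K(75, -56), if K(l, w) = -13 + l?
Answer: -620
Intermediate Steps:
-10*K(75, -56) = -10*(-13 + 75) = -10*62 = -620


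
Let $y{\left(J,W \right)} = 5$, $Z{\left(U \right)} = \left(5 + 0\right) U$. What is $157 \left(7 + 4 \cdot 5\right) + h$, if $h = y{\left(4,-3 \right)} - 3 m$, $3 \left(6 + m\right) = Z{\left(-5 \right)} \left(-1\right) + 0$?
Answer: $4237$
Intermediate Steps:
$Z{\left(U \right)} = 5 U$
$m = \frac{7}{3}$ ($m = -6 + \frac{5 \left(-5\right) \left(-1\right) + 0}{3} = -6 + \frac{\left(-25\right) \left(-1\right) + 0}{3} = -6 + \frac{25 + 0}{3} = -6 + \frac{1}{3} \cdot 25 = -6 + \frac{25}{3} = \frac{7}{3} \approx 2.3333$)
$h = -2$ ($h = 5 - 7 = -2$)
$157 \left(7 + 4 \cdot 5\right) + h = 157 \left(7 + 4 \cdot 5\right) - 2 = 157 \left(7 + 20\right) - 2 = 157 \cdot 27 - 2 = 4239 - 2 = 4237$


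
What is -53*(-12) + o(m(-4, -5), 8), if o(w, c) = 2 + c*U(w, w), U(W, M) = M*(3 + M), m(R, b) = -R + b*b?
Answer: 8062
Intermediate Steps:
m(R, b) = b² - R (m(R, b) = -R + b² = b² - R)
o(w, c) = 2 + c*w*(3 + w) (o(w, c) = 2 + c*(w*(3 + w)) = 2 + c*w*(3 + w))
-53*(-12) + o(m(-4, -5), 8) = -53*(-12) + (2 + 8*((-5)² - 1*(-4))*(3 + ((-5)² - 1*(-4)))) = 636 + (2 + 8*(25 + 4)*(3 + (25 + 4))) = 636 + (2 + 8*29*(3 + 29)) = 636 + (2 + 8*29*32) = 636 + (2 + 7424) = 636 + 7426 = 8062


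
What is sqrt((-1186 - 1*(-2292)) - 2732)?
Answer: I*sqrt(1626) ≈ 40.324*I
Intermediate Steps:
sqrt((-1186 - 1*(-2292)) - 2732) = sqrt((-1186 + 2292) - 2732) = sqrt(1106 - 2732) = sqrt(-1626) = I*sqrt(1626)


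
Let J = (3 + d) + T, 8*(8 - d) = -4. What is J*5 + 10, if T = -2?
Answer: 115/2 ≈ 57.500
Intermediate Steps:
d = 17/2 (d = 8 - ⅛*(-4) = 8 + ½ = 17/2 ≈ 8.5000)
J = 19/2 (J = (3 + 17/2) - 2 = 23/2 - 2 = 19/2 ≈ 9.5000)
J*5 + 10 = (19/2)*5 + 10 = 95/2 + 10 = 115/2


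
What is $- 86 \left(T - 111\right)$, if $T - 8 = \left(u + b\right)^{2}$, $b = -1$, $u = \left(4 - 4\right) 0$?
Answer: $8772$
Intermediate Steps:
$u = 0$ ($u = 0 \cdot 0 = 0$)
$T = 9$ ($T = 8 + \left(0 - 1\right)^{2} = 8 + \left(-1\right)^{2} = 8 + 1 = 9$)
$- 86 \left(T - 111\right) = - 86 \left(9 - 111\right) = \left(-86\right) \left(-102\right) = 8772$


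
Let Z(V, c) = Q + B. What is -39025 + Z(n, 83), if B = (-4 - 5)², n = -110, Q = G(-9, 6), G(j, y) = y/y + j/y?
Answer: -77889/2 ≈ -38945.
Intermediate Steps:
G(j, y) = 1 + j/y
Q = -½ (Q = (-9 + 6)/6 = (⅙)*(-3) = -½ ≈ -0.50000)
B = 81 (B = (-9)² = 81)
Z(V, c) = 161/2 (Z(V, c) = -½ + 81 = 161/2)
-39025 + Z(n, 83) = -39025 + 161/2 = -77889/2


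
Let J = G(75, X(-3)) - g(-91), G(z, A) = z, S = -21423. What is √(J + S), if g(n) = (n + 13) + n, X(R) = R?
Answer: I*√21179 ≈ 145.53*I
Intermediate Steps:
g(n) = 13 + 2*n (g(n) = (13 + n) + n = 13 + 2*n)
J = 244 (J = 75 - (13 + 2*(-91)) = 75 - (13 - 182) = 75 - 1*(-169) = 75 + 169 = 244)
√(J + S) = √(244 - 21423) = √(-21179) = I*√21179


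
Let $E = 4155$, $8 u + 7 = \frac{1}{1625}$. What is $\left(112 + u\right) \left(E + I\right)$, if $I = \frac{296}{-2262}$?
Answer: $\frac{1131420730047}{2450500} \approx 4.6171 \cdot 10^{5}$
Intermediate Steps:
$u = - \frac{5687}{6500}$ ($u = - \frac{7}{8} + \frac{1}{8 \cdot 1625} = - \frac{7}{8} + \frac{1}{8} \cdot \frac{1}{1625} = - \frac{7}{8} + \frac{1}{13000} = - \frac{5687}{6500} \approx -0.87492$)
$I = - \frac{148}{1131}$ ($I = 296 \left(- \frac{1}{2262}\right) = - \frac{148}{1131} \approx -0.13086$)
$\left(112 + u\right) \left(E + I\right) = \left(112 - \frac{5687}{6500}\right) \left(4155 - \frac{148}{1131}\right) = \frac{722313}{6500} \cdot \frac{4699157}{1131} = \frac{1131420730047}{2450500}$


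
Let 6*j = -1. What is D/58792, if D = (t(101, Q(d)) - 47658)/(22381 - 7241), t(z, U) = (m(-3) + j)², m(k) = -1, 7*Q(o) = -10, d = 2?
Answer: -1715639/32043991680 ≈ -5.3540e-5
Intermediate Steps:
Q(o) = -10/7 (Q(o) = (⅐)*(-10) = -10/7)
j = -⅙ (j = (⅙)*(-1) = -⅙ ≈ -0.16667)
t(z, U) = 49/36 (t(z, U) = (-1 - ⅙)² = (-7/6)² = 49/36)
D = -1715639/545040 (D = (49/36 - 47658)/(22381 - 7241) = -1715639/36/15140 = -1715639/36*1/15140 = -1715639/545040 ≈ -3.1477)
D/58792 = -1715639/545040/58792 = -1715639/545040*1/58792 = -1715639/32043991680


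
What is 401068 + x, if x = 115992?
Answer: 517060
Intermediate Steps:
401068 + x = 401068 + 115992 = 517060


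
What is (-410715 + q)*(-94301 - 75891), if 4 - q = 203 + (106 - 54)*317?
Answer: 72739720416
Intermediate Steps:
q = -16683 (q = 4 - (203 + (106 - 54)*317) = 4 - (203 + 52*317) = 4 - (203 + 16484) = 4 - 1*16687 = 4 - 16687 = -16683)
(-410715 + q)*(-94301 - 75891) = (-410715 - 16683)*(-94301 - 75891) = -427398*(-170192) = 72739720416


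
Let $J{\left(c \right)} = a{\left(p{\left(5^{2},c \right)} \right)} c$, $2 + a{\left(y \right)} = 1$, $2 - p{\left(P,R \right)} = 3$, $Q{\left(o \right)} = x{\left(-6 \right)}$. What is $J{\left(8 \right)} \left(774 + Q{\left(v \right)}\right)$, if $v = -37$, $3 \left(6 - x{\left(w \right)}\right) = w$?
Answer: $-6256$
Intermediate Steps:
$x{\left(w \right)} = 6 - \frac{w}{3}$
$Q{\left(o \right)} = 8$ ($Q{\left(o \right)} = 6 - -2 = 6 + 2 = 8$)
$p{\left(P,R \right)} = -1$ ($p{\left(P,R \right)} = 2 - 3 = -1$)
$a{\left(y \right)} = -1$ ($a{\left(y \right)} = -2 + 1 = -1$)
$J{\left(c \right)} = - c$
$J{\left(8 \right)} \left(774 + Q{\left(v \right)}\right) = \left(-1\right) 8 \left(774 + 8\right) = \left(-8\right) 782 = -6256$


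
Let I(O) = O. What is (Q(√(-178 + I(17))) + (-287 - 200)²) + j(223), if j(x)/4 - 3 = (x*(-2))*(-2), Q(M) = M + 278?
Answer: 241027 + I*√161 ≈ 2.4103e+5 + 12.689*I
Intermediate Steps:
Q(M) = 278 + M
j(x) = 12 + 16*x (j(x) = 12 + 4*((x*(-2))*(-2)) = 12 + 4*(-2*x*(-2)) = 12 + 4*(4*x) = 12 + 16*x)
(Q(√(-178 + I(17))) + (-287 - 200)²) + j(223) = ((278 + √(-178 + 17)) + (-287 - 200)²) + (12 + 16*223) = ((278 + √(-161)) + (-487)²) + (12 + 3568) = ((278 + I*√161) + 237169) + 3580 = (237447 + I*√161) + 3580 = 241027 + I*√161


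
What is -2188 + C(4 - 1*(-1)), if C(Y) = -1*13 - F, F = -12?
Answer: -2189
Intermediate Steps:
C(Y) = -1 (C(Y) = -1*13 - 1*(-12) = -13 + 12 = -1)
-2188 + C(4 - 1*(-1)) = -2188 - 1 = -2189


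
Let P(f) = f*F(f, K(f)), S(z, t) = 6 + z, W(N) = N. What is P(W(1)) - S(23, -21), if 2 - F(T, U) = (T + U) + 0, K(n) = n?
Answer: -29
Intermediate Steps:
F(T, U) = 2 - T - U (F(T, U) = 2 - ((T + U) + 0) = 2 - (T + U) = 2 + (-T - U) = 2 - T - U)
P(f) = f*(2 - 2*f) (P(f) = f*(2 - f - f) = f*(2 - 2*f))
P(W(1)) - S(23, -21) = 2*1*(1 - 1*1) - (6 + 23) = 2*1*(1 - 1) - 1*29 = 2*1*0 - 29 = 0 - 29 = -29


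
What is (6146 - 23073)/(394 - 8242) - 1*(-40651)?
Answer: 319045975/7848 ≈ 40653.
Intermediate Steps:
(6146 - 23073)/(394 - 8242) - 1*(-40651) = -16927/(-7848) + 40651 = -16927*(-1/7848) + 40651 = 16927/7848 + 40651 = 319045975/7848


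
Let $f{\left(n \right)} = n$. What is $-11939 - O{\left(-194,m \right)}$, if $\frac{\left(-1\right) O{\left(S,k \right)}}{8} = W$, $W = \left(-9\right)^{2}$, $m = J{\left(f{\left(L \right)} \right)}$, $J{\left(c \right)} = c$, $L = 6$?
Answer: $-11291$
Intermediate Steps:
$m = 6$
$W = 81$
$O{\left(S,k \right)} = -648$ ($O{\left(S,k \right)} = \left(-8\right) 81 = -648$)
$-11939 - O{\left(-194,m \right)} = -11939 - -648 = -11939 + 648 = -11291$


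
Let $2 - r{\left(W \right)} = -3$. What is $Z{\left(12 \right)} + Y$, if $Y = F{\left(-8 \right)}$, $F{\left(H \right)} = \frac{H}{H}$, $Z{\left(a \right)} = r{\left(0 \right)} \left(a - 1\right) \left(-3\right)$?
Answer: $-164$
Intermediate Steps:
$r{\left(W \right)} = 5$ ($r{\left(W \right)} = 2 - -3 = 2 + 3 = 5$)
$Z{\left(a \right)} = 15 - 15 a$ ($Z{\left(a \right)} = 5 \left(a - 1\right) \left(-3\right) = 5 \left(-1 + a\right) \left(-3\right) = \left(-5 + 5 a\right) \left(-3\right) = 15 - 15 a$)
$F{\left(H \right)} = 1$
$Y = 1$
$Z{\left(12 \right)} + Y = \left(15 - 180\right) + 1 = -165 + 1 = -164$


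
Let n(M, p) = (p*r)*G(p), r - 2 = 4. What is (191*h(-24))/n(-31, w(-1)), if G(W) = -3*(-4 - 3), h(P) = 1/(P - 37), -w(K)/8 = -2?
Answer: -191/122976 ≈ -0.0015531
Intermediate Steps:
r = 6 (r = 2 + 4 = 6)
w(K) = 16 (w(K) = -8*(-2) = 16)
h(P) = 1/(-37 + P)
G(W) = 21 (G(W) = -3*(-7) = 21)
n(M, p) = 126*p (n(M, p) = (p*6)*21 = (6*p)*21 = 126*p)
(191*h(-24))/n(-31, w(-1)) = (191/(-37 - 24))/((126*16)) = (191/(-61))/2016 = (191*(-1/61))*(1/2016) = -191/61*1/2016 = -191/122976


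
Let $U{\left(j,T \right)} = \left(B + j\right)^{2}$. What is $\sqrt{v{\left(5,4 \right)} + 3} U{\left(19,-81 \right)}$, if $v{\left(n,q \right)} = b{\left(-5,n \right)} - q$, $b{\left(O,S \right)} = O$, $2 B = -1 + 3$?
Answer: $400 i \sqrt{6} \approx 979.8 i$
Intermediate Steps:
$B = 1$ ($B = \frac{-1 + 3}{2} = \frac{1}{2} \cdot 2 = 1$)
$v{\left(n,q \right)} = -5 - q$
$U{\left(j,T \right)} = \left(1 + j\right)^{2}$
$\sqrt{v{\left(5,4 \right)} + 3} U{\left(19,-81 \right)} = \sqrt{\left(-5 - 4\right) + 3} \left(1 + 19\right)^{2} = \sqrt{\left(-5 - 4\right) + 3} \cdot 20^{2} = \sqrt{-9 + 3} \cdot 400 = \sqrt{-6} \cdot 400 = i \sqrt{6} \cdot 400 = 400 i \sqrt{6}$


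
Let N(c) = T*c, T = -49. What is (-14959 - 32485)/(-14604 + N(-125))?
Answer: 47444/8479 ≈ 5.5955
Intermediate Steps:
N(c) = -49*c
(-14959 - 32485)/(-14604 + N(-125)) = (-14959 - 32485)/(-14604 - 49*(-125)) = -47444/(-14604 + 6125) = -47444/(-8479) = -47444*(-1/8479) = 47444/8479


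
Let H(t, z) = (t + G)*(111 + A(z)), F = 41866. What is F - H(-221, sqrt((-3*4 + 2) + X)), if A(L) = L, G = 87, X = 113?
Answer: 56740 + 134*sqrt(103) ≈ 58100.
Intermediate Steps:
H(t, z) = (87 + t)*(111 + z) (H(t, z) = (t + 87)*(111 + z) = (87 + t)*(111 + z))
F - H(-221, sqrt((-3*4 + 2) + X)) = 41866 - (9657 + 87*sqrt((-3*4 + 2) + 113) + 111*(-221) - 221*sqrt((-3*4 + 2) + 113)) = 41866 - (9657 + 87*sqrt((-12 + 2) + 113) - 24531 - 221*sqrt((-12 + 2) + 113)) = 41866 - (9657 + 87*sqrt(-10 + 113) - 24531 - 221*sqrt(-10 + 113)) = 41866 - (9657 + 87*sqrt(103) - 24531 - 221*sqrt(103)) = 41866 - (-14874 - 134*sqrt(103)) = 41866 + (14874 + 134*sqrt(103)) = 56740 + 134*sqrt(103)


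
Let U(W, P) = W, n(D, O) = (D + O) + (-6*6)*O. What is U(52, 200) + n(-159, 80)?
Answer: -2907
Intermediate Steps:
n(D, O) = D - 35*O (n(D, O) = (D + O) - 36*O = D - 35*O)
U(52, 200) + n(-159, 80) = 52 + (-159 - 35*80) = 52 + (-159 - 2800) = 52 - 2959 = -2907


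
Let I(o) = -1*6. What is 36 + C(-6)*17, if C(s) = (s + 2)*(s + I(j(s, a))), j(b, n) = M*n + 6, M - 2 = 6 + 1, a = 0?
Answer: 852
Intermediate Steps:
M = 9 (M = 2 + (6 + 1) = 2 + 7 = 9)
j(b, n) = 6 + 9*n (j(b, n) = 9*n + 6 = 6 + 9*n)
I(o) = -6
C(s) = (-6 + s)*(2 + s) (C(s) = (s + 2)*(s - 6) = (2 + s)*(-6 + s) = (-6 + s)*(2 + s))
36 + C(-6)*17 = 36 + (-12 + (-6)**2 - 4*(-6))*17 = 36 + (-12 + 36 + 24)*17 = 36 + 48*17 = 36 + 816 = 852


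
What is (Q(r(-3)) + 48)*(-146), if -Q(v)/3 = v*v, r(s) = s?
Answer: -3066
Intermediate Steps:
Q(v) = -3*v**2 (Q(v) = -3*v*v = -3*v**2)
(Q(r(-3)) + 48)*(-146) = (-3*(-3)**2 + 48)*(-146) = (-3*9 + 48)*(-146) = (-27 + 48)*(-146) = 21*(-146) = -3066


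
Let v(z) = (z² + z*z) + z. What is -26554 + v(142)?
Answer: 13916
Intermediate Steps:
v(z) = z + 2*z² (v(z) = (z² + z²) + z = 2*z² + z = z + 2*z²)
-26554 + v(142) = -26554 + 142*(1 + 2*142) = -26554 + 142*(1 + 284) = -26554 + 142*285 = -26554 + 40470 = 13916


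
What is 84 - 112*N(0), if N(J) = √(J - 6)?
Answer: 84 - 112*I*√6 ≈ 84.0 - 274.34*I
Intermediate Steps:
N(J) = √(-6 + J)
84 - 112*N(0) = 84 - 112*√(-6 + 0) = 84 - 112*I*√6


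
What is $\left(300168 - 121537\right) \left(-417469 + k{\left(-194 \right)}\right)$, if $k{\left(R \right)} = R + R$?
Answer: $-74642213767$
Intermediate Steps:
$k{\left(R \right)} = 2 R$
$\left(300168 - 121537\right) \left(-417469 + k{\left(-194 \right)}\right) = \left(300168 - 121537\right) \left(-417469 + 2 \left(-194\right)\right) = 178631 \left(-417469 - 388\right) = 178631 \left(-417857\right) = -74642213767$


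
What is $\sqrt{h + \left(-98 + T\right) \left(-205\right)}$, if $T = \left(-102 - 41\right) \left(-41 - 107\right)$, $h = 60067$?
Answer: $i \sqrt{4258463} \approx 2063.6 i$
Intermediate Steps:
$T = 21164$ ($T = \left(-143\right) \left(-148\right) = 21164$)
$\sqrt{h + \left(-98 + T\right) \left(-205\right)} = \sqrt{60067 + \left(-98 + 21164\right) \left(-205\right)} = \sqrt{60067 + 21066 \left(-205\right)} = \sqrt{60067 - 4318530} = \sqrt{-4258463} = i \sqrt{4258463}$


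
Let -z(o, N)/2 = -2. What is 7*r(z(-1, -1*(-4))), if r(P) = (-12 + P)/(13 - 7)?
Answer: -28/3 ≈ -9.3333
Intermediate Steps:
z(o, N) = 4 (z(o, N) = -2*(-2) = 4)
r(P) = -2 + P/6 (r(P) = (-12 + P)/6 = (-12 + P)*(⅙) = -2 + P/6)
7*r(z(-1, -1*(-4))) = 7*(-2 + (⅙)*4) = 7*(-2 + ⅔) = 7*(-4/3) = -28/3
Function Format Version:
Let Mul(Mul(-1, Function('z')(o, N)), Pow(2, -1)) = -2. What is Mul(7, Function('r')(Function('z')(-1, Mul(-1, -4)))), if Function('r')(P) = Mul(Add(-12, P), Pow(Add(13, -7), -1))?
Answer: Rational(-28, 3) ≈ -9.3333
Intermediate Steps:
Function('z')(o, N) = 4 (Function('z')(o, N) = Mul(-2, -2) = 4)
Function('r')(P) = Add(-2, Mul(Rational(1, 6), P)) (Function('r')(P) = Mul(Add(-12, P), Pow(6, -1)) = Mul(Add(-12, P), Rational(1, 6)) = Add(-2, Mul(Rational(1, 6), P)))
Mul(7, Function('r')(Function('z')(-1, Mul(-1, -4)))) = Mul(7, Add(-2, Mul(Rational(1, 6), 4))) = Mul(7, Add(-2, Rational(2, 3))) = Mul(7, Rational(-4, 3)) = Rational(-28, 3)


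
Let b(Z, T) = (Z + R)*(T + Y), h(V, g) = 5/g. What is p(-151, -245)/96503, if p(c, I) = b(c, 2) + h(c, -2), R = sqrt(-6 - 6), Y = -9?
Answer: 2109/193006 - 14*I*sqrt(3)/96503 ≈ 0.010927 - 0.00025127*I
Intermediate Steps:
R = 2*I*sqrt(3) (R = sqrt(-12) = 2*I*sqrt(3) ≈ 3.4641*I)
b(Z, T) = (-9 + T)*(Z + 2*I*sqrt(3)) (b(Z, T) = (Z + 2*I*sqrt(3))*(T - 9) = (Z + 2*I*sqrt(3))*(-9 + T) = (-9 + T)*(Z + 2*I*sqrt(3)))
p(c, I) = -5/2 - 7*c - 14*I*sqrt(3) (p(c, I) = (-9*c + 2*c - 18*I*sqrt(3) + 2*I*2*sqrt(3)) + 5/(-2) = (-9*c + 2*c - 18*I*sqrt(3) + 4*I*sqrt(3)) + 5*(-1/2) = (-7*c - 14*I*sqrt(3)) - 5/2 = -5/2 - 7*c - 14*I*sqrt(3))
p(-151, -245)/96503 = (-5/2 - 7*(-151) - 14*I*sqrt(3))/96503 = (-5/2 + 1057 - 14*I*sqrt(3))*(1/96503) = (2109/2 - 14*I*sqrt(3))*(1/96503) = 2109/193006 - 14*I*sqrt(3)/96503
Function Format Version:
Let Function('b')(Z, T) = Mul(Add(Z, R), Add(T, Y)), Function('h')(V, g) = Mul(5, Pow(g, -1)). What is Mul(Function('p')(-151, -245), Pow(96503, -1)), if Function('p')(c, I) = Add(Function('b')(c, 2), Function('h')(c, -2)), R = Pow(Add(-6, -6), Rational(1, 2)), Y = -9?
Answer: Add(Rational(2109, 193006), Mul(Rational(-14, 96503), I, Pow(3, Rational(1, 2)))) ≈ Add(0.010927, Mul(-0.00025127, I))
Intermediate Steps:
R = Mul(2, I, Pow(3, Rational(1, 2))) (R = Pow(-12, Rational(1, 2)) = Mul(2, I, Pow(3, Rational(1, 2))) ≈ Mul(3.4641, I))
Function('b')(Z, T) = Mul(Add(-9, T), Add(Z, Mul(2, I, Pow(3, Rational(1, 2))))) (Function('b')(Z, T) = Mul(Add(Z, Mul(2, I, Pow(3, Rational(1, 2)))), Add(T, -9)) = Mul(Add(Z, Mul(2, I, Pow(3, Rational(1, 2)))), Add(-9, T)) = Mul(Add(-9, T), Add(Z, Mul(2, I, Pow(3, Rational(1, 2))))))
Function('p')(c, I) = Add(Rational(-5, 2), Mul(-7, c), Mul(-14, I, Pow(3, Rational(1, 2)))) (Function('p')(c, I) = Add(Add(Mul(-9, c), Mul(2, c), Mul(-18, I, Pow(3, Rational(1, 2))), Mul(2, I, 2, Pow(3, Rational(1, 2)))), Mul(5, Pow(-2, -1))) = Add(Add(Mul(-9, c), Mul(2, c), Mul(-18, I, Pow(3, Rational(1, 2))), Mul(4, I, Pow(3, Rational(1, 2)))), Mul(5, Rational(-1, 2))) = Add(Add(Mul(-7, c), Mul(-14, I, Pow(3, Rational(1, 2)))), Rational(-5, 2)) = Add(Rational(-5, 2), Mul(-7, c), Mul(-14, I, Pow(3, Rational(1, 2)))))
Mul(Function('p')(-151, -245), Pow(96503, -1)) = Mul(Add(Rational(-5, 2), Mul(-7, -151), Mul(-14, I, Pow(3, Rational(1, 2)))), Pow(96503, -1)) = Mul(Add(Rational(-5, 2), 1057, Mul(-14, I, Pow(3, Rational(1, 2)))), Rational(1, 96503)) = Mul(Add(Rational(2109, 2), Mul(-14, I, Pow(3, Rational(1, 2)))), Rational(1, 96503)) = Add(Rational(2109, 193006), Mul(Rational(-14, 96503), I, Pow(3, Rational(1, 2))))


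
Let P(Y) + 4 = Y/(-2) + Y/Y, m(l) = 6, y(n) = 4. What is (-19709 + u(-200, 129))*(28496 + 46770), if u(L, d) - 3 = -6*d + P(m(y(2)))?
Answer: -1541899276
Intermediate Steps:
P(Y) = -3 - Y/2 (P(Y) = -4 + (Y/(-2) + Y/Y) = -4 + (Y*(-1/2) + 1) = -4 + (-Y/2 + 1) = -4 + (1 - Y/2) = -3 - Y/2)
u(L, d) = -3 - 6*d (u(L, d) = 3 + (-6*d + (-3 - 1/2*6)) = 3 + (-6*d + (-3 - 3)) = 3 + (-6*d - 6) = 3 + (-6 - 6*d) = -3 - 6*d)
(-19709 + u(-200, 129))*(28496 + 46770) = (-19709 + (-3 - 6*129))*(28496 + 46770) = (-19709 + (-3 - 774))*75266 = (-19709 - 777)*75266 = -20486*75266 = -1541899276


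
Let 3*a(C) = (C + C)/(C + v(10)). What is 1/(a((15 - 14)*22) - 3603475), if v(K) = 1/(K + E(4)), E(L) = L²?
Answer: -1719/6194372381 ≈ -2.7751e-7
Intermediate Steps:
v(K) = 1/(16 + K) (v(K) = 1/(K + 4²) = 1/(K + 16) = 1/(16 + K))
a(C) = 2*C/(3*(1/26 + C)) (a(C) = ((C + C)/(C + 1/(16 + 10)))/3 = ((2*C)/(C + 1/26))/3 = ((2*C)/(1/26 + C))/3 = (2*C/(1/26 + C))/3 = 2*C/(3*(1/26 + C)))
1/(a((15 - 14)*22) - 3603475) = 1/(52*((15 - 14)*22)/(3*(1 + 26*((15 - 14)*22))) - 3603475) = 1/(52*(1*22)/(3*(1 + 26*(1*22))) - 3603475) = 1/((52/3)*22/(1 + 26*22) - 3603475) = 1/((52/3)*22/(1 + 572) - 3603475) = 1/((52/3)*22/573 - 3603475) = 1/((52/3)*22*(1/573) - 3603475) = 1/(1144/1719 - 3603475) = 1/(-6194372381/1719) = -1719/6194372381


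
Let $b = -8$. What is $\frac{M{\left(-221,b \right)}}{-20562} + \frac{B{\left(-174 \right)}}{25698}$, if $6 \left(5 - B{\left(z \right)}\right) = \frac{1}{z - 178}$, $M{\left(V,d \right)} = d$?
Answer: $\frac{108558115}{185997601152} \approx 0.00058365$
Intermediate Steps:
$B{\left(z \right)} = 5 - \frac{1}{6 \left(-178 + z\right)}$ ($B{\left(z \right)} = 5 - \frac{1}{6 \left(z - 178\right)} = 5 - \frac{1}{6 \left(-178 + z\right)}$)
$\frac{M{\left(-221,b \right)}}{-20562} + \frac{B{\left(-174 \right)}}{25698} = - \frac{8}{-20562} + \frac{\frac{1}{6} \frac{1}{-178 - 174} \left(-5341 + 30 \left(-174\right)\right)}{25698} = \left(-8\right) \left(- \frac{1}{20562}\right) + \frac{-5341 - 5220}{6 \left(-352\right)} \frac{1}{25698} = \frac{4}{10281} + \frac{1}{6} \left(- \frac{1}{352}\right) \left(-10561\right) \frac{1}{25698} = \frac{4}{10281} + \frac{10561}{2112} \cdot \frac{1}{25698} = \frac{4}{10281} + \frac{10561}{54274176} = \frac{108558115}{185997601152}$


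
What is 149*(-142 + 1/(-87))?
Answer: -1840895/87 ≈ -21160.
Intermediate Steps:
149*(-142 + 1/(-87)) = 149*(-142 - 1/87) = 149*(-12355/87) = -1840895/87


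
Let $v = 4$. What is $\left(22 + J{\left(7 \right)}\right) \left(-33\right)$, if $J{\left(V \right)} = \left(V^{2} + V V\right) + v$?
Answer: $-4092$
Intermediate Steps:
$J{\left(V \right)} = 4 + 2 V^{2}$ ($J{\left(V \right)} = \left(V^{2} + V V\right) + 4 = \left(V^{2} + V^{2}\right) + 4 = 2 V^{2} + 4 = 4 + 2 V^{2}$)
$\left(22 + J{\left(7 \right)}\right) \left(-33\right) = \left(22 + \left(4 + 2 \cdot 7^{2}\right)\right) \left(-33\right) = \left(22 + \left(4 + 2 \cdot 49\right)\right) \left(-33\right) = \left(22 + \left(4 + 98\right)\right) \left(-33\right) = \left(22 + 102\right) \left(-33\right) = 124 \left(-33\right) = -4092$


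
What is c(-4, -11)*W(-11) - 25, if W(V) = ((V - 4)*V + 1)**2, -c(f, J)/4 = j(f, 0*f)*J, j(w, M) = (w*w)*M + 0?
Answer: -25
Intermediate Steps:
j(w, M) = M*w**2 (j(w, M) = w**2*M + 0 = M*w**2 + 0 = M*w**2)
c(f, J) = 0 (c(f, J) = -4*(0*f)*f**2*J = -4*0*f**2*J = -0*J = -4*0 = 0)
W(V) = (1 + V*(-4 + V))**2 (W(V) = ((-4 + V)*V + 1)**2 = (V*(-4 + V) + 1)**2 = (1 + V*(-4 + V))**2)
c(-4, -11)*W(-11) - 25 = 0*(1 + (-11)**2 - 4*(-11))**2 - 25 = 0*(1 + 121 + 44)**2 - 25 = 0*166**2 - 25 = 0*27556 - 25 = 0 - 25 = -25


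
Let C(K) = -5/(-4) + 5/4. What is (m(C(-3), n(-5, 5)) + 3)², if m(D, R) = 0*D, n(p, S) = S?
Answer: 9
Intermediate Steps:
C(K) = 5/2 (C(K) = -5*(-¼) + 5*(¼) = 5/4 + 5/4 = 5/2)
m(D, R) = 0
(m(C(-3), n(-5, 5)) + 3)² = (0 + 3)² = 3² = 9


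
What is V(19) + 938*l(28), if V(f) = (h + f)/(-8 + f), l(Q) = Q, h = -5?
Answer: 288918/11 ≈ 26265.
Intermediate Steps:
V(f) = (-5 + f)/(-8 + f)
V(19) + 938*l(28) = (-5 + 19)/(-8 + 19) + 938*28 = 14/11 + 26264 = 288918/11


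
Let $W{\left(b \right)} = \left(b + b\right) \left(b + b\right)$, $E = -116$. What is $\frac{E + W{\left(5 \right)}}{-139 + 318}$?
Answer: $- \frac{16}{179} \approx -0.089386$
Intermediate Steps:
$W{\left(b \right)} = 4 b^{2}$ ($W{\left(b \right)} = 2 b 2 b = 4 b^{2}$)
$\frac{E + W{\left(5 \right)}}{-139 + 318} = \frac{-116 + 4 \cdot 5^{2}}{-139 + 318} = \frac{-116 + 4 \cdot 25}{179} = \left(-116 + 100\right) \frac{1}{179} = \left(-16\right) \frac{1}{179} = - \frac{16}{179}$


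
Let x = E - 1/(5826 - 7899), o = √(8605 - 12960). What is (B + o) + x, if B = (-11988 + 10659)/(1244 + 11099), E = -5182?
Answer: -132594778772/25587039 + I*√4355 ≈ -5182.1 + 65.992*I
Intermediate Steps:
o = I*√4355 (o = √(-4355) = I*√4355 ≈ 65.992*I)
B = -1329/12343 ≈ -0.10767
x = -10742285/2073 (x = -5182 - 1/(5826 - 7899) = -5182 - 1/(-2073) = -5182 - 1*(-1/2073) = -5182 + 1/2073 = -10742285/2073 ≈ -5182.0)
(B + o) + x = (-1329/12343 + I*√4355) - 10742285/2073 = -132594778772/25587039 + I*√4355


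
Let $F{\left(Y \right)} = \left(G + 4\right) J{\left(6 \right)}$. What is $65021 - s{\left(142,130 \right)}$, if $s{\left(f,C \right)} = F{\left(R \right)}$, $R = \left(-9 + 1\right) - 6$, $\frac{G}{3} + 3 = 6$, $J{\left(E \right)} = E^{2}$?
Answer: $64553$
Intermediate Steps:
$G = 9$ ($G = -9 + 3 \cdot 6 = -9 + 18 = 9$)
$R = -14$ ($R = -8 - 6 = -14$)
$F{\left(Y \right)} = 468$ ($F{\left(Y \right)} = \left(9 + 4\right) 6^{2} = 13 \cdot 36 = 468$)
$s{\left(f,C \right)} = 468$
$65021 - s{\left(142,130 \right)} = 65021 - 468 = 64553$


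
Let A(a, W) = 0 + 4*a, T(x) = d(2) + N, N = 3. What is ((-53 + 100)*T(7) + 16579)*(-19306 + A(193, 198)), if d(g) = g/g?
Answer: -310759578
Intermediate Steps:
d(g) = 1
T(x) = 4 (T(x) = 1 + 3 = 4)
A(a, W) = 4*a
((-53 + 100)*T(7) + 16579)*(-19306 + A(193, 198)) = ((-53 + 100)*4 + 16579)*(-19306 + 4*193) = (47*4 + 16579)*(-19306 + 772) = (188 + 16579)*(-18534) = 16767*(-18534) = -310759578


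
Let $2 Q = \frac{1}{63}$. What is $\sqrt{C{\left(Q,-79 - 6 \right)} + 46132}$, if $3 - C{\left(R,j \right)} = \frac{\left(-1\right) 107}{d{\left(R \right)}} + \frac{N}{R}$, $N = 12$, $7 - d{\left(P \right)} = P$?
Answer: $\frac{\sqrt{34646509945}}{881} \approx 211.28$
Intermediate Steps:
$Q = \frac{1}{126}$ ($Q = \frac{1}{2 \cdot 63} = \frac{1}{2} \cdot \frac{1}{63} = \frac{1}{126} \approx 0.0079365$)
$d{\left(P \right)} = 7 - P$
$C{\left(R,j \right)} = 3 - \frac{12}{R} + \frac{107}{7 - R}$ ($C{\left(R,j \right)} = 3 - \left(\frac{\left(-1\right) 107}{7 - R} + \frac{12}{R}\right) = 3 - \left(- \frac{107}{7 - R} + \frac{12}{R}\right) = 3 + \left(- \frac{12}{R} + \frac{107}{7 - R}\right) = 3 - \frac{12}{R} + \frac{107}{7 - R}$)
$\sqrt{C{\left(Q,-79 - 6 \right)} + 46132} = \sqrt{\frac{\frac{1}{\frac{1}{126}} \left(84 - \frac{10}{9} + \frac{3}{15876}\right)}{-7 + \frac{1}{126}} + 46132} = \sqrt{\frac{126 \left(84 - \frac{10}{9} + 3 \cdot \frac{1}{15876}\right)}{- \frac{881}{126}} + 46132} = \sqrt{126 \left(- \frac{126}{881}\right) \left(84 - \frac{10}{9} + \frac{1}{5292}\right) + 46132} = \sqrt{126 \left(- \frac{126}{881}\right) \frac{438649}{5292} + 46132} = \sqrt{- \frac{1315947}{881} + 46132} = \sqrt{\frac{39326345}{881}} = \frac{\sqrt{34646509945}}{881}$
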